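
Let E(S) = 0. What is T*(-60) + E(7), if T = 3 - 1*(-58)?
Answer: -3660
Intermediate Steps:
T = 61 (T = 3 + 58 = 61)
T*(-60) + E(7) = 61*(-60) + 0 = -3660 + 0 = -3660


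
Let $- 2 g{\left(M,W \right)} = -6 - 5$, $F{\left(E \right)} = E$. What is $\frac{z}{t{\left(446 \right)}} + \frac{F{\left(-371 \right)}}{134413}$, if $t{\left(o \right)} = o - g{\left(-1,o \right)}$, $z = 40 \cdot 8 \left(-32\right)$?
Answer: $- \frac{2753105091}{118417853} \approx -23.249$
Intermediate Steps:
$g{\left(M,W \right)} = \frac{11}{2}$ ($g{\left(M,W \right)} = - \frac{-6 - 5}{2} = \left(- \frac{1}{2}\right) \left(-11\right) = \frac{11}{2}$)
$z = -10240$ ($z = 320 \left(-32\right) = -10240$)
$t{\left(o \right)} = - \frac{11}{2} + o$ ($t{\left(o \right)} = o - \frac{11}{2} = - \frac{11}{2} + o$)
$\frac{z}{t{\left(446 \right)}} + \frac{F{\left(-371 \right)}}{134413} = - \frac{10240}{- \frac{11}{2} + 446} - \frac{371}{134413} = - \frac{10240}{\frac{881}{2}} - \frac{371}{134413} = \left(-10240\right) \frac{2}{881} - \frac{371}{134413} = - \frac{20480}{881} - \frac{371}{134413} = - \frac{2753105091}{118417853}$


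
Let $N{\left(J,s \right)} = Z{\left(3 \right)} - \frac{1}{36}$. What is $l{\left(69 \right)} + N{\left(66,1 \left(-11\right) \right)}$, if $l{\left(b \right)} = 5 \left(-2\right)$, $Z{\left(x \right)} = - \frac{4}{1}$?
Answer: $- \frac{505}{36} \approx -14.028$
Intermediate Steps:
$Z{\left(x \right)} = -4$ ($Z{\left(x \right)} = \left(-4\right) 1 = -4$)
$l{\left(b \right)} = -10$
$N{\left(J,s \right)} = - \frac{145}{36}$ ($N{\left(J,s \right)} = -4 - \frac{1}{36} = - \frac{145}{36}$)
$l{\left(69 \right)} + N{\left(66,1 \left(-11\right) \right)} = -10 - \frac{145}{36} = - \frac{505}{36}$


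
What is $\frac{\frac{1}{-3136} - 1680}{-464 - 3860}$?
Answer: $\frac{5268481}{13560064} \approx 0.38853$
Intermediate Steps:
$\frac{\frac{1}{-3136} - 1680}{-464 - 3860} = \frac{- \frac{1}{3136} - 1680}{-4324} = \left(- \frac{5268481}{3136}\right) \left(- \frac{1}{4324}\right) = \frac{5268481}{13560064}$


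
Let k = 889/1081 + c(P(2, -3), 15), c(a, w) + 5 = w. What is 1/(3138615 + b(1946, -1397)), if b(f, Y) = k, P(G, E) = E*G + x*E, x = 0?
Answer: 1081/3392854514 ≈ 3.1861e-7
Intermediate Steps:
P(G, E) = E*G (P(G, E) = E*G + 0*E = E*G + 0 = E*G)
c(a, w) = -5 + w
k = 11699/1081 (k = 889/1081 + (-5 + 15) = 889*(1/1081) + 10 = 889/1081 + 10 = 11699/1081 ≈ 10.822)
b(f, Y) = 11699/1081
1/(3138615 + b(1946, -1397)) = 1/(3138615 + 11699/1081) = 1/(3392854514/1081) = 1081/3392854514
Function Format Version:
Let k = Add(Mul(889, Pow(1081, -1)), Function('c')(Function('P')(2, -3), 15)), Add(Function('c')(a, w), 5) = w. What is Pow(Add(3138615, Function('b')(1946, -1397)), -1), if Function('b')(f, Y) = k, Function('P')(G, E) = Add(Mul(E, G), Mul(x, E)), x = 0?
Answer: Rational(1081, 3392854514) ≈ 3.1861e-7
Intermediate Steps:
Function('P')(G, E) = Mul(E, G) (Function('P')(G, E) = Add(Mul(E, G), Mul(0, E)) = Add(Mul(E, G), 0) = Mul(E, G))
Function('c')(a, w) = Add(-5, w)
k = Rational(11699, 1081) (k = Add(Mul(889, Pow(1081, -1)), Add(-5, 15)) = Add(Mul(889, Rational(1, 1081)), 10) = Add(Rational(889, 1081), 10) = Rational(11699, 1081) ≈ 10.822)
Function('b')(f, Y) = Rational(11699, 1081)
Pow(Add(3138615, Function('b')(1946, -1397)), -1) = Pow(Add(3138615, Rational(11699, 1081)), -1) = Pow(Rational(3392854514, 1081), -1) = Rational(1081, 3392854514)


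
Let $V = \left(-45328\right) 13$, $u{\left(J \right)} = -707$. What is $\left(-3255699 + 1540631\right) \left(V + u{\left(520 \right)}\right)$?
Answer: $1011840383028$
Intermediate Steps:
$V = -589264$
$\left(-3255699 + 1540631\right) \left(V + u{\left(520 \right)}\right) = \left(-3255699 + 1540631\right) \left(-589264 - 707\right) = \left(-1715068\right) \left(-589971\right) = 1011840383028$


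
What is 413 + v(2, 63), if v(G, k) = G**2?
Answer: 417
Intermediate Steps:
413 + v(2, 63) = 413 + 2**2 = 413 + 4 = 417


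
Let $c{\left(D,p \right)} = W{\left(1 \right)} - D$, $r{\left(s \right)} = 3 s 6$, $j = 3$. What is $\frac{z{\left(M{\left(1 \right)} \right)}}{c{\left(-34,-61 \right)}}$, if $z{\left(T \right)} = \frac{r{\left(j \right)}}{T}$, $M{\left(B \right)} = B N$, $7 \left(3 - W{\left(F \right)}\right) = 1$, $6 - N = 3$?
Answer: $\frac{21}{43} \approx 0.48837$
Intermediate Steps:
$N = 3$ ($N = 6 - 3 = 3$)
$W{\left(F \right)} = \frac{20}{7}$ ($W{\left(F \right)} = 3 - \frac{1}{7} = \frac{20}{7}$)
$M{\left(B \right)} = 3 B$ ($M{\left(B \right)} = B 3 = 3 B$)
$r{\left(s \right)} = 18 s$
$c{\left(D,p \right)} = \frac{20}{7} - D$
$z{\left(T \right)} = \frac{54}{T}$ ($z{\left(T \right)} = \frac{18 \cdot 3}{T} = \frac{54}{T}$)
$\frac{z{\left(M{\left(1 \right)} \right)}}{c{\left(-34,-61 \right)}} = \frac{54 \frac{1}{3 \cdot 1}}{\frac{20}{7} - -34} = \frac{54 \cdot \frac{1}{3}}{\frac{20}{7} + 34} = \frac{54 \cdot \frac{1}{3}}{\frac{258}{7}} = 18 \cdot \frac{7}{258} = \frac{21}{43}$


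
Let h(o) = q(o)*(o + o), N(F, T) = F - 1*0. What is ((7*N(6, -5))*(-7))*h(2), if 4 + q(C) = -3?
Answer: 8232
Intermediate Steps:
N(F, T) = F (N(F, T) = F + 0 = F)
q(C) = -7 (q(C) = -4 - 3 = -7)
h(o) = -14*o (h(o) = -7*(o + o) = -14*o)
((7*N(6, -5))*(-7))*h(2) = ((7*6)*(-7))*(-14*2) = (42*(-7))*(-28) = -294*(-28) = 8232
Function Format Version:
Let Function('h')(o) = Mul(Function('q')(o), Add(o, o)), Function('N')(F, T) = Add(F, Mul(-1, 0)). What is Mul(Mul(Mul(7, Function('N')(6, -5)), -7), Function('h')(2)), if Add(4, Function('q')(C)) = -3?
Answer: 8232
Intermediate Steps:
Function('N')(F, T) = F (Function('N')(F, T) = Add(F, 0) = F)
Function('q')(C) = -7 (Function('q')(C) = Add(-4, -3) = -7)
Function('h')(o) = Mul(-14, o) (Function('h')(o) = Mul(-7, Add(o, o)) = Mul(-7, Mul(2, o)) = Mul(-14, o))
Mul(Mul(Mul(7, Function('N')(6, -5)), -7), Function('h')(2)) = Mul(Mul(Mul(7, 6), -7), Mul(-14, 2)) = Mul(Mul(42, -7), -28) = Mul(-294, -28) = 8232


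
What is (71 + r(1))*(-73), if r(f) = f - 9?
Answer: -4599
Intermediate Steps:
r(f) = -9 + f
(71 + r(1))*(-73) = (71 + (-9 + 1))*(-73) = (71 - 8)*(-73) = 63*(-73) = -4599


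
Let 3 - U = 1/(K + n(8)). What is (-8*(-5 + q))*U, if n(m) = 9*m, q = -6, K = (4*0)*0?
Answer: 2365/9 ≈ 262.78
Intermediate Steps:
K = 0 (K = 0*0 = 0)
U = 215/72 (U = 3 - 1/(0 + 9*8) = 3 - 1/(0 + 72) = 3 - 1/72 = 215/72 ≈ 2.9861)
(-8*(-5 + q))*U = -8*(-5 - 6)*(215/72) = -8*(-11)*(215/72) = 88*(215/72) = 2365/9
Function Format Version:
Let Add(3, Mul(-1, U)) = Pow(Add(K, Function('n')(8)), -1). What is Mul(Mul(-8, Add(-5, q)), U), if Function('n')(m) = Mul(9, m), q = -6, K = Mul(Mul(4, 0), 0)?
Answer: Rational(2365, 9) ≈ 262.78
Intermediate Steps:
K = 0 (K = Mul(0, 0) = 0)
U = Rational(215, 72) (U = Add(3, Mul(-1, Pow(Add(0, Mul(9, 8)), -1))) = Add(3, Mul(-1, Pow(Add(0, 72), -1))) = Add(3, Mul(-1, Pow(72, -1))) = Add(3, Mul(-1, Rational(1, 72))) = Add(3, Rational(-1, 72)) = Rational(215, 72) ≈ 2.9861)
Mul(Mul(-8, Add(-5, q)), U) = Mul(Mul(-8, Add(-5, -6)), Rational(215, 72)) = Mul(Mul(-8, -11), Rational(215, 72)) = Mul(88, Rational(215, 72)) = Rational(2365, 9)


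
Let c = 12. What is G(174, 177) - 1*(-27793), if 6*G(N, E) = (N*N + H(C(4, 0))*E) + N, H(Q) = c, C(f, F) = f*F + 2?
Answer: 33222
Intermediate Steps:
C(f, F) = 2 + F*f (C(f, F) = F*f + 2 = 2 + F*f)
H(Q) = 12
G(N, E) = 2*E + N/6 + N²/6 (G(N, E) = ((N*N + 12*E) + N)/6 = ((N² + 12*E) + N)/6 = (N + N² + 12*E)/6 = 2*E + N/6 + N²/6)
G(174, 177) - 1*(-27793) = (2*177 + (⅙)*174 + (⅙)*174²) - 1*(-27793) = (354 + 29 + (⅙)*30276) + 27793 = (354 + 29 + 5046) + 27793 = 5429 + 27793 = 33222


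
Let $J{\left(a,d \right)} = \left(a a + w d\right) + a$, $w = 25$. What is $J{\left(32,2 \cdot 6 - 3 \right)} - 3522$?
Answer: $-2241$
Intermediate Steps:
$J{\left(a,d \right)} = a + a^{2} + 25 d$ ($J{\left(a,d \right)} = \left(a a + 25 d\right) + a = \left(a^{2} + 25 d\right) + a = a + a^{2} + 25 d$)
$J{\left(32,2 \cdot 6 - 3 \right)} - 3522 = \left(32 + 32^{2} + 25 \left(2 \cdot 6 - 3\right)\right) - 3522 = \left(32 + 1024 + 25 \left(12 - 3\right)\right) - 3522 = \left(32 + 1024 + 25 \cdot 9\right) - 3522 = \left(32 + 1024 + 225\right) - 3522 = 1281 - 3522 = -2241$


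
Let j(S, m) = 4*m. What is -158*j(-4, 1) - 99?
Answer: -731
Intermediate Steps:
-158*j(-4, 1) - 99 = -632 - 99 = -731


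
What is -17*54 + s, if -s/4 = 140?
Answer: -1478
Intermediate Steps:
s = -560 (s = -4*140 = -560)
-17*54 + s = -17*54 - 560 = -918 - 560 = -1478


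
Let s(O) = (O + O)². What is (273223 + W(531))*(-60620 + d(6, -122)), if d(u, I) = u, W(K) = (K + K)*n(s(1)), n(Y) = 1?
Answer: -16625510990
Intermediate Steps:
s(O) = 4*O² (s(O) = (2*O)² = 4*O²)
W(K) = 2*K (W(K) = (K + K)*1 = (2*K)*1 = 2*K)
(273223 + W(531))*(-60620 + d(6, -122)) = (273223 + 2*531)*(-60620 + 6) = (273223 + 1062)*(-60614) = 274285*(-60614) = -16625510990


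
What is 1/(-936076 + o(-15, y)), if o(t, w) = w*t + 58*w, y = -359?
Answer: -1/951513 ≈ -1.0510e-6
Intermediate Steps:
o(t, w) = 58*w + t*w (o(t, w) = t*w + 58*w = 58*w + t*w)
1/(-936076 + o(-15, y)) = 1/(-936076 - 359*(58 - 15)) = 1/(-936076 - 359*43) = 1/(-936076 - 15437) = 1/(-951513) = -1/951513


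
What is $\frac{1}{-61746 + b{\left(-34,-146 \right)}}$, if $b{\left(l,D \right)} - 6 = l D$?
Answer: $- \frac{1}{56776} \approx -1.7613 \cdot 10^{-5}$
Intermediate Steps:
$b{\left(l,D \right)} = 6 + D l$ ($b{\left(l,D \right)} = 6 + l D = 6 + D l$)
$\frac{1}{-61746 + b{\left(-34,-146 \right)}} = \frac{1}{-61746 + \left(6 - -4964\right)} = \frac{1}{-61746 + \left(6 + 4964\right)} = \frac{1}{-61746 + 4970} = \frac{1}{-56776} = - \frac{1}{56776}$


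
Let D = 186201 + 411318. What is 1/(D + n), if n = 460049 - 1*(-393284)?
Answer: 1/1450852 ≈ 6.8925e-7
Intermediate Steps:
n = 853333 (n = 460049 + 393284 = 853333)
D = 597519
1/(D + n) = 1/(597519 + 853333) = 1/1450852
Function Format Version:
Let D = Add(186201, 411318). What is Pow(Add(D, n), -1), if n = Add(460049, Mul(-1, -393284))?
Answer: Rational(1, 1450852) ≈ 6.8925e-7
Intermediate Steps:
n = 853333 (n = Add(460049, 393284) = 853333)
D = 597519
Pow(Add(D, n), -1) = Pow(Add(597519, 853333), -1) = Pow(1450852, -1) = Rational(1, 1450852)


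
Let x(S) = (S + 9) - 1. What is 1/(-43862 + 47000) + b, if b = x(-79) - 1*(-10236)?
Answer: 31897771/3138 ≈ 10165.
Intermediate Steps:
x(S) = 8 + S (x(S) = (9 + S) - 1 = 8 + S)
b = 10165 (b = (8 - 79) - 1*(-10236) = -71 + 10236 = 10165)
1/(-43862 + 47000) + b = 1/(-43862 + 47000) + 10165 = 1/3138 + 10165 = 31897771/3138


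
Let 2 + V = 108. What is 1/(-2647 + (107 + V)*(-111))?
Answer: -1/26290 ≈ -3.8037e-5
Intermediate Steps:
V = 106 (V = -2 + 108 = 106)
1/(-2647 + (107 + V)*(-111)) = 1/(-2647 + (107 + 106)*(-111)) = 1/(-2647 + 213*(-111)) = 1/(-2647 - 23643) = 1/(-26290) = -1/26290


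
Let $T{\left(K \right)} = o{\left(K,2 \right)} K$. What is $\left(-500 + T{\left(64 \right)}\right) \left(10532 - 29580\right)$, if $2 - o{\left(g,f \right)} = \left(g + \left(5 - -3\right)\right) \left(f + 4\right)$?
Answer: $533724960$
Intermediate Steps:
$o{\left(g,f \right)} = 2 - \left(4 + f\right) \left(8 + g\right)$ ($o{\left(g,f \right)} = 2 - \left(g + \left(5 - -3\right)\right) \left(f + 4\right) = 2 - \left(g + \left(5 + 3\right)\right) \left(4 + f\right) = 2 - \left(g + 8\right) \left(4 + f\right) = 2 - \left(8 + g\right) \left(4 + f\right) = 2 - \left(4 + f\right) \left(8 + g\right)$)
$T{\left(K \right)} = K \left(-46 - 6 K\right)$ ($T{\left(K \right)} = \left(-30 - 16 - 4 K - 2 K\right) K = \left(-46 - 6 K\right) K = K \left(-46 - 6 K\right)$)
$\left(-500 + T{\left(64 \right)}\right) \left(10532 - 29580\right) = \left(-500 - 128 \left(23 + 3 \cdot 64\right)\right) \left(10532 - 29580\right) = \left(-500 - 128 \left(23 + 192\right)\right) \left(-19048\right) = \left(-500 - 128 \cdot 215\right) \left(-19048\right) = \left(-500 - 27520\right) \left(-19048\right) = \left(-28020\right) \left(-19048\right) = 533724960$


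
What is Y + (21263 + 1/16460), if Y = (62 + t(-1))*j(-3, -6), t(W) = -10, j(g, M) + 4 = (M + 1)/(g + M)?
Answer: 3123367309/148140 ≈ 21084.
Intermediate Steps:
j(g, M) = -4 + (1 + M)/(M + g) (j(g, M) = -4 + (M + 1)/(g + M) = -4 + (1 + M)/(M + g))
Y = -1612/9 (Y = (62 - 10)*((1 - 4*(-3) - 3*(-6))/(-6 - 3)) = 52*((1 + 12 + 18)/(-9)) = 52*(-⅑*31) = 52*(-31/9) = -1612/9 ≈ -179.11)
Y + (21263 + 1/16460) = -1612/9 + (21263 + 1/16460) = -1612/9 + 349988981/16460 = 3123367309/148140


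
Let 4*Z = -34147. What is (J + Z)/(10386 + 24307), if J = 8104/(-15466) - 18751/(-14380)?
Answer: -474602238061/1928940167110 ≈ -0.24604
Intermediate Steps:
Z = -34147/4 (Z = (¼)*(-34147) = -34147/4 ≈ -8536.8)
J = 86733723/111200540 (J = 8104*(-1/15466) - 18751*(-1/14380) = -4052/7733 + 18751/14380 = 86733723/111200540 ≈ 0.77998)
(J + Z)/(10386 + 24307) = (86733723/111200540 - 34147/4)/(10386 + 24307) = -474602238061/55600270/34693 = -474602238061/55600270*1/34693 = -474602238061/1928940167110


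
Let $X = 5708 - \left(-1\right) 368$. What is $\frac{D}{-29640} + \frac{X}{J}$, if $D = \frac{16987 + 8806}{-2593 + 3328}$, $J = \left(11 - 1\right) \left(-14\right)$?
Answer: $- \frac{945512153}{21785400} \approx -43.401$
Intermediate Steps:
$J = -140$ ($J = 10 \left(-14\right) = -140$)
$D = \frac{25793}{735} \approx 35.093$
$X = 6076$ ($X = 5708 - -368 = 5708 + 368 = 6076$)
$\frac{D}{-29640} + \frac{X}{J} = \frac{25793}{735 \left(-29640\right)} + \frac{6076}{-140} = \frac{25793}{735} \left(- \frac{1}{29640}\right) + 6076 \left(- \frac{1}{140}\right) = - \frac{25793}{21785400} - \frac{217}{5} = - \frac{945512153}{21785400}$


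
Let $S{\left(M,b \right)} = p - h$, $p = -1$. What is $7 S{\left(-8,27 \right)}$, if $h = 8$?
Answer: $-63$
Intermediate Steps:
$S{\left(M,b \right)} = -9$ ($S{\left(M,b \right)} = -1 - 8 = -9$)
$7 S{\left(-8,27 \right)} = 7 \left(-9\right) = -63$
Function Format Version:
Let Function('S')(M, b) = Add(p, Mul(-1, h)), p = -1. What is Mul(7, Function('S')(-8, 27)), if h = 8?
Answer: -63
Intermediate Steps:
Function('S')(M, b) = -9 (Function('S')(M, b) = Add(-1, Mul(-1, 8)) = Add(-1, -8) = -9)
Mul(7, Function('S')(-8, 27)) = Mul(7, -9) = -63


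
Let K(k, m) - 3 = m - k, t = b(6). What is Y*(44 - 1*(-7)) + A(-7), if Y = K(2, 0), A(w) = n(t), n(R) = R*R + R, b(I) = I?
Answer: 93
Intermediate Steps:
t = 6
n(R) = R + R² (n(R) = R² + R = R + R²)
A(w) = 42 (A(w) = 6*(1 + 6) = 6*7 = 42)
K(k, m) = 3 + m - k (K(k, m) = 3 + (m - k) = 3 + m - k)
Y = 1 (Y = 3 + 0 - 1*2 = 3 + 0 - 2 = 1)
Y*(44 - 1*(-7)) + A(-7) = 1*(44 - 1*(-7)) + 42 = 1*(44 + 7) + 42 = 1*51 + 42 = 51 + 42 = 93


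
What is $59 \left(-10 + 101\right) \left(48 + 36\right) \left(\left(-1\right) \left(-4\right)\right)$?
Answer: $1803984$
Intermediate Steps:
$59 \left(-10 + 101\right) \left(48 + 36\right) \left(\left(-1\right) \left(-4\right)\right) = 59 \cdot 91 \cdot 84 \cdot 4 = 59 \cdot 7644 \cdot 4 = 450996 \cdot 4 = 1803984$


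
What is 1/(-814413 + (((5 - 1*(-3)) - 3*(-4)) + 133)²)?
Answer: -1/791004 ≈ -1.2642e-6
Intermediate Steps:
1/(-814413 + (((5 - 1*(-3)) - 3*(-4)) + 133)²) = 1/(-814413 + (((5 + 3) + 12) + 133)²) = 1/(-814413 + ((8 + 12) + 133)²) = 1/(-814413 + (20 + 133)²) = 1/(-814413 + 153²) = 1/(-814413 + 23409) = 1/(-791004) = -1/791004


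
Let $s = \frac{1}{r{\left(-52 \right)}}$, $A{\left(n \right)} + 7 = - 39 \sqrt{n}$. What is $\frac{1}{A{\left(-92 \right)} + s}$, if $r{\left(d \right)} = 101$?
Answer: $- \frac{35653}{713972384} + \frac{397839 i \sqrt{23}}{713972384} \approx -4.9936 \cdot 10^{-5} + 0.0026723 i$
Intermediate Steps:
$A{\left(n \right)} = -7 - 39 \sqrt{n}$
$s = \frac{1}{101} \approx 0.009901$
$\frac{1}{A{\left(-92 \right)} + s} = \frac{1}{\left(-7 - 39 \sqrt{-92}\right) + \frac{1}{101}} = \frac{1}{\left(-7 - 39 \cdot 2 i \sqrt{23}\right) + \frac{1}{101}} = \frac{1}{\left(-7 - 78 i \sqrt{23}\right) + \frac{1}{101}} = \frac{1}{- \frac{706}{101} - 78 i \sqrt{23}}$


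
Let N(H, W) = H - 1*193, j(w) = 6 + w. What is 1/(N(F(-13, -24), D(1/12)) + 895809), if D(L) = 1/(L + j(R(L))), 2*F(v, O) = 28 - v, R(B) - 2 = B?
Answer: 2/1791273 ≈ 1.1165e-6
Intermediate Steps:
R(B) = 2 + B
F(v, O) = 14 - v/2 (F(v, O) = (28 - v)/2 = 14 - v/2)
D(L) = 1/(8 + 2*L) (D(L) = 1/(L + (6 + (2 + L))) = 1/(L + (8 + L)) = 1/(8 + 2*L))
N(H, W) = -193 + H (N(H, W) = H - 193 = -193 + H)
1/(N(F(-13, -24), D(1/12)) + 895809) = 1/((-193 + (14 - 1/2*(-13))) + 895809) = 1/((-193 + (14 + 13/2)) + 895809) = 1/((-193 + 41/2) + 895809) = 1/(-345/2 + 895809) = 1/(1791273/2) = 2/1791273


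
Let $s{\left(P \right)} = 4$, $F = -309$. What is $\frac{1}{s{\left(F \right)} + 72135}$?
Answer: $\frac{1}{72139} \approx 1.3862 \cdot 10^{-5}$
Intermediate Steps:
$\frac{1}{s{\left(F \right)} + 72135} = \frac{1}{4 + 72135} = \frac{1}{72139}$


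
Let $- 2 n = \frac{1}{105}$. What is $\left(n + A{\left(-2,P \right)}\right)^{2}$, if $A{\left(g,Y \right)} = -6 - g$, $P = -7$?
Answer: $\frac{707281}{44100} \approx 16.038$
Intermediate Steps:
$n = - \frac{1}{210}$ ($n = - \frac{1}{2 \cdot 105} = \left(- \frac{1}{2}\right) \frac{1}{105} = - \frac{1}{210} \approx -0.0047619$)
$\left(n + A{\left(-2,P \right)}\right)^{2} = \left(- \frac{1}{210} - 4\right)^{2} = \left(- \frac{841}{210}\right)^{2} = \frac{707281}{44100}$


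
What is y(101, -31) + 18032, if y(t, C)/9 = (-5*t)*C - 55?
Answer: 158432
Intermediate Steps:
y(t, C) = -495 - 45*C*t (y(t, C) = 9*((-5*t)*C - 55) = 9*(-5*C*t - 55) = 9*(-55 - 5*C*t) = -495 - 45*C*t)
y(101, -31) + 18032 = (-495 - 45*(-31)*101) + 18032 = (-495 + 140895) + 18032 = 140400 + 18032 = 158432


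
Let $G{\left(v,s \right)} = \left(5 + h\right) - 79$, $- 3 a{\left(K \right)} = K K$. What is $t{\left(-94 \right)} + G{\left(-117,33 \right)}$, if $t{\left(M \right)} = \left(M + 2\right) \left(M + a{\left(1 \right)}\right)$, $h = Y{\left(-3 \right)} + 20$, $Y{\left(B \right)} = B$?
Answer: $\frac{25865}{3} \approx 8621.7$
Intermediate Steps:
$a{\left(K \right)} = - \frac{K^{2}}{3}$ ($a{\left(K \right)} = - \frac{K K}{3} = - \frac{K^{2}}{3}$)
$h = 17$ ($h = -3 + 20 = 17$)
$G{\left(v,s \right)} = -57$ ($G{\left(v,s \right)} = \left(5 + 17\right) - 79 = 22 - 79 = -57$)
$t{\left(M \right)} = \left(2 + M\right) \left(- \frac{1}{3} + M\right)$ ($t{\left(M \right)} = \left(M + 2\right) \left(M - \frac{1^{2}}{3}\right) = \left(2 + M\right) \left(M - \frac{1}{3}\right) = \left(2 + M\right) \left(- \frac{1}{3} + M\right)$)
$t{\left(-94 \right)} + G{\left(-117,33 \right)} = \left(- \frac{2}{3} + \left(-94\right)^{2} + \frac{5}{3} \left(-94\right)\right) - 57 = \left(- \frac{2}{3} + 8836 - \frac{470}{3}\right) - 57 = \frac{26036}{3} - 57 = \frac{25865}{3}$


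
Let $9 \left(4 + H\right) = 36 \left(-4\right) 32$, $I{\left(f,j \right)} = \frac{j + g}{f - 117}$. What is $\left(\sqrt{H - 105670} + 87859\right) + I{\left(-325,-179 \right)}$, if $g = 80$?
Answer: $\frac{38833777}{442} + i \sqrt{106186} \approx 87859.0 + 325.86 i$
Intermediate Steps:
$I{\left(f,j \right)} = \frac{80 + j}{-117 + f}$ ($I{\left(f,j \right)} = \frac{j + 80}{f - 117} = \frac{80 + j}{-117 + f}$)
$H = -516$ ($H = -4 + \frac{36 \left(-4\right) 32}{9} = -4 + \frac{\left(-144\right) 32}{9} = -4 + \frac{1}{9} \left(-4608\right) = -4 - 512 = -516$)
$\left(\sqrt{H - 105670} + 87859\right) + I{\left(-325,-179 \right)} = \left(\sqrt{-516 - 105670} + 87859\right) + \frac{80 - 179}{-117 - 325} = \left(\sqrt{-106186} + 87859\right) + \frac{1}{-442} \left(-99\right) = \left(i \sqrt{106186} + 87859\right) - - \frac{99}{442} = \left(87859 + i \sqrt{106186}\right) + \frac{99}{442} = \frac{38833777}{442} + i \sqrt{106186}$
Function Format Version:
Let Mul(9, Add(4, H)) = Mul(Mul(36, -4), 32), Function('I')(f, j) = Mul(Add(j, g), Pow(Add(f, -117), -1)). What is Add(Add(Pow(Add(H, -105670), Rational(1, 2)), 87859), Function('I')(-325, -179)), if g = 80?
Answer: Add(Rational(38833777, 442), Mul(I, Pow(106186, Rational(1, 2)))) ≈ Add(87859., Mul(325.86, I))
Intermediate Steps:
Function('I')(f, j) = Mul(Pow(Add(-117, f), -1), Add(80, j)) (Function('I')(f, j) = Mul(Add(j, 80), Pow(Add(f, -117), -1)) = Mul(Add(80, j), Pow(Add(-117, f), -1)) = Mul(Pow(Add(-117, f), -1), Add(80, j)))
H = -516 (H = Add(-4, Mul(Rational(1, 9), Mul(Mul(36, -4), 32))) = Add(-4, Mul(Rational(1, 9), Mul(-144, 32))) = Add(-4, Mul(Rational(1, 9), -4608)) = Add(-4, -512) = -516)
Add(Add(Pow(Add(H, -105670), Rational(1, 2)), 87859), Function('I')(-325, -179)) = Add(Add(Pow(Add(-516, -105670), Rational(1, 2)), 87859), Mul(Pow(Add(-117, -325), -1), Add(80, -179))) = Add(Add(Pow(-106186, Rational(1, 2)), 87859), Mul(Pow(-442, -1), -99)) = Add(Add(Mul(I, Pow(106186, Rational(1, 2))), 87859), Mul(Rational(-1, 442), -99)) = Add(Add(87859, Mul(I, Pow(106186, Rational(1, 2)))), Rational(99, 442)) = Add(Rational(38833777, 442), Mul(I, Pow(106186, Rational(1, 2))))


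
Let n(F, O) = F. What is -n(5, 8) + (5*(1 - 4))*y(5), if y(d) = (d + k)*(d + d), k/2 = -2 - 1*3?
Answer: 745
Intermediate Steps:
k = -10 (k = 2*(-2 - 1*3) = 2*(-2 - 3) = 2*(-5) = -10)
y(d) = 2*d*(-10 + d) (y(d) = (d - 10)*(d + d) = (-10 + d)*(2*d) = 2*d*(-10 + d))
-n(5, 8) + (5*(1 - 4))*y(5) = -1*5 + (5*(1 - 4))*(2*5*(-10 + 5)) = -5 + (5*(-3))*(2*5*(-5)) = -5 - 15*(-50) = -5 + 750 = 745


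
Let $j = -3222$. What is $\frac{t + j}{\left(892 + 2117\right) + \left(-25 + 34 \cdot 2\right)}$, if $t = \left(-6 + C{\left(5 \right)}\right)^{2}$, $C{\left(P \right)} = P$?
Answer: $- \frac{3221}{3052} \approx -1.0554$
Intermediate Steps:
$t = 1$ ($t = \left(-6 + 5\right)^{2} = \left(-1\right)^{2} = 1$)
$\frac{t + j}{\left(892 + 2117\right) + \left(-25 + 34 \cdot 2\right)} = \frac{1 - 3222}{\left(892 + 2117\right) + \left(-25 + 34 \cdot 2\right)} = - \frac{3221}{3009 + \left(-25 + 68\right)} = - \frac{3221}{3009 + 43} = - \frac{3221}{3052}$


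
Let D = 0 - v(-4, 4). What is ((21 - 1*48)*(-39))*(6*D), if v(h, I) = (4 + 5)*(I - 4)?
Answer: 0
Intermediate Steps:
v(h, I) = -36 + 9*I (v(h, I) = 9*(-4 + I) = -36 + 9*I)
D = 0 (D = 0 - (-36 + 9*4) = 0 - (-36 + 36) = 0 - 1*0 = 0 + 0 = 0)
((21 - 1*48)*(-39))*(6*D) = ((21 - 1*48)*(-39))*(6*0) = ((21 - 48)*(-39))*0 = -27*(-39)*0 = 1053*0 = 0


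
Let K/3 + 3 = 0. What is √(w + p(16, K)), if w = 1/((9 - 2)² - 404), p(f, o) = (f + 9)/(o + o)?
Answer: I*√6314030/2130 ≈ 1.1797*I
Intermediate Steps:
K = -9 (K = -9 + 3*0 = -9 + 0 = -9)
p(f, o) = (9 + f)/(2*o) (p(f, o) = (9 + f)/((2*o)) = (9 + f)*(1/(2*o)) = (9 + f)/(2*o))
w = -1/355 (w = 1/(7² - 404) = 1/(49 - 404) = 1/(-355) = -1/355 ≈ -0.0028169)
√(w + p(16, K)) = √(-1/355 + (½)*(9 + 16)/(-9)) = √(-1/355 + (½)*(-⅑)*25) = √(-1/355 - 25/18) = √(-8893/6390) = I*√6314030/2130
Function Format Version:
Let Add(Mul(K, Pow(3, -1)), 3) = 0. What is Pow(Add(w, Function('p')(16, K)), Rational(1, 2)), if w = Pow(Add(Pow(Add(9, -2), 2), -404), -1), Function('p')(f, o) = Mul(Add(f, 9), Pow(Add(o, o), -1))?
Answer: Mul(Rational(1, 2130), I, Pow(6314030, Rational(1, 2))) ≈ Mul(1.1797, I)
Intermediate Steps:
K = -9 (K = Add(-9, Mul(3, 0)) = Add(-9, 0) = -9)
Function('p')(f, o) = Mul(Rational(1, 2), Pow(o, -1), Add(9, f)) (Function('p')(f, o) = Mul(Add(9, f), Pow(Mul(2, o), -1)) = Mul(Add(9, f), Mul(Rational(1, 2), Pow(o, -1))) = Mul(Rational(1, 2), Pow(o, -1), Add(9, f)))
w = Rational(-1, 355) (w = Pow(Add(Pow(7, 2), -404), -1) = Pow(Add(49, -404), -1) = Pow(-355, -1) = Rational(-1, 355) ≈ -0.0028169)
Pow(Add(w, Function('p')(16, K)), Rational(1, 2)) = Pow(Add(Rational(-1, 355), Mul(Rational(1, 2), Pow(-9, -1), Add(9, 16))), Rational(1, 2)) = Pow(Add(Rational(-1, 355), Mul(Rational(1, 2), Rational(-1, 9), 25)), Rational(1, 2)) = Pow(Add(Rational(-1, 355), Rational(-25, 18)), Rational(1, 2)) = Pow(Rational(-8893, 6390), Rational(1, 2)) = Mul(Rational(1, 2130), I, Pow(6314030, Rational(1, 2)))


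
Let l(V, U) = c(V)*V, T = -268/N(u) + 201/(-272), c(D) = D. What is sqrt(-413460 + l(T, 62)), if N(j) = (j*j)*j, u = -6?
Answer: I*sqrt(22299676983335)/7344 ≈ 643.01*I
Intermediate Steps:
N(j) = j**3 (N(j) = j**2*j = j**3)
T = 3685/7344 (T = -268/((-6)**3) + 201/(-272) = -268/(-216) + 201*(-1/272) = -268*(-1/216) - 201/272 = 67/54 - 201/272 = 3685/7344 ≈ 0.50177)
l(V, U) = V**2 (l(V, U) = V*V = V**2)
sqrt(-413460 + l(T, 62)) = sqrt(-413460 + (3685/7344)**2) = sqrt(-413460 + 13579225/53934336) = sqrt(-22299676983335/53934336) = I*sqrt(22299676983335)/7344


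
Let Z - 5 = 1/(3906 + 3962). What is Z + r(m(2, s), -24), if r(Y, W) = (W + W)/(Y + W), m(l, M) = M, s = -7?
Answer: 1597235/243908 ≈ 6.5485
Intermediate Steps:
r(Y, W) = 2*W/(W + Y) (r(Y, W) = (2*W)/(W + Y) = 2*W/(W + Y))
Z = 39341/7868 (Z = 5 + 1/(3906 + 3962) = 5 + 1/7868 = 39341/7868 ≈ 5.0001)
Z + r(m(2, s), -24) = 39341/7868 + 2*(-24)/(-24 - 7) = 39341/7868 + 2*(-24)/(-31) = 39341/7868 + 2*(-24)*(-1/31) = 39341/7868 + 48/31 = 1597235/243908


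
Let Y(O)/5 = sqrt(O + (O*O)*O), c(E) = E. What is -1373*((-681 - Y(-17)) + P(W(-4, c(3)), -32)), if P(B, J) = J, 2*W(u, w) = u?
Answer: 978949 + 6865*I*sqrt(4930) ≈ 9.7895e+5 + 4.8202e+5*I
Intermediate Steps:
W(u, w) = u/2
Y(O) = 5*sqrt(O + O**3) (Y(O) = 5*sqrt(O + (O*O)*O) = 5*sqrt(O + O**2*O) = 5*sqrt(O + O**3))
-1373*((-681 - Y(-17)) + P(W(-4, c(3)), -32)) = -1373*((-681 - 5*sqrt(-17 + (-17)**3)) - 32) = -1373*((-681 - 5*sqrt(-17 - 4913)) - 32) = -1373*((-681 - 5*sqrt(-4930)) - 32) = -1373*((-681 - 5*I*sqrt(4930)) - 32) = -1373*(-713 - 5*I*sqrt(4930)) = 978949 + 6865*I*sqrt(4930)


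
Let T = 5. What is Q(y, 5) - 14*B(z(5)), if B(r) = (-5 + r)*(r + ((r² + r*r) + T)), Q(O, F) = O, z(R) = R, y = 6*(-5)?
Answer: -30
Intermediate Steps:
y = -30
B(r) = (-5 + r)*(5 + r + 2*r²) (B(r) = (-5 + r)*(r + ((r² + r*r) + 5)) = (-5 + r)*(r + ((r² + r²) + 5)) = (-5 + r)*(r + (2*r² + 5)) = (-5 + r)*(r + (5 + 2*r²)) = (-5 + r)*(5 + r + 2*r²))
Q(y, 5) - 14*B(z(5)) = -30 - 14*(-25 - 9*5² + 2*5³) = -30 - 14*(-25 - 9*25 + 2*125) = -30 - 14*(-25 - 225 + 250) = -30 - 14*0 = -30 + 0 = -30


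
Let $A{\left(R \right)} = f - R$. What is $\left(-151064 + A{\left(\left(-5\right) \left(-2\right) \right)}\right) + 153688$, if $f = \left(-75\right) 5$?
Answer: $2239$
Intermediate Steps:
$f = -375$
$A{\left(R \right)} = -375 - R$
$\left(-151064 + A{\left(\left(-5\right) \left(-2\right) \right)}\right) + 153688 = \left(-151064 - \left(375 - -10\right)\right) + 153688 = \left(-151064 - 385\right) + 153688 = -151449 + 153688 = 2239$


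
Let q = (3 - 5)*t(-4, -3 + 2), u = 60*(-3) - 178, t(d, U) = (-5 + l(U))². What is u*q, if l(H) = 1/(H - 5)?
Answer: 172019/9 ≈ 19113.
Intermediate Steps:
l(H) = 1/(-5 + H)
t(d, U) = (-5 + 1/(-5 + U))²
u = -358 (u = -180 - 178 = -358)
q = -961/18 (q = (3 - 5)*((-26 + 5*(-3 + 2))²/(-5 + (-3 + 2))²) = -2*(-26 + 5*(-1))²/(-5 - 1)² = -2*(-26 - 5)²/(-6)² = -2*(-31)²/36 = -1922/36 = -2*961/36 = -961/18 ≈ -53.389)
u*q = -358*(-961/18) = 172019/9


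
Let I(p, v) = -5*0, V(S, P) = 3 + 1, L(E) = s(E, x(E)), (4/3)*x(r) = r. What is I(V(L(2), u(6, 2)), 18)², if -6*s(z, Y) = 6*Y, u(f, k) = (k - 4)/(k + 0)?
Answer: 0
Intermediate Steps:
u(f, k) = (-4 + k)/k
x(r) = 3*r/4
s(z, Y) = -Y
L(E) = -3*E/4
V(S, P) = 4
I(p, v) = 0
I(V(L(2), u(6, 2)), 18)² = 0² = 0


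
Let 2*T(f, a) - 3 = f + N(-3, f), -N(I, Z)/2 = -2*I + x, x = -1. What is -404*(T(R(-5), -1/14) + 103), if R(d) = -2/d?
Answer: -201394/5 ≈ -40279.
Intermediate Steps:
N(I, Z) = 2 + 4*I (N(I, Z) = -2*(-2*I - 1) = -2*(-1 - 2*I) = 2 + 4*I)
T(f, a) = -7/2 + f/2 (T(f, a) = 3/2 + (f + (2 + 4*(-3)))/2 = 3/2 + (f + (2 - 12))/2 = 3/2 + (f - 10)/2 = 3/2 + (-10 + f)/2 = 3/2 + (-5 + f/2) = -7/2 + f/2)
-404*(T(R(-5), -1/14) + 103) = -404*((-7/2 + (-2/(-5))/2) + 103) = -404*((-7/2 + (-2*(-⅕))/2) + 103) = -404*((-7/2 + (½)*(⅖)) + 103) = -404*((-7/2 + ⅕) + 103) = -404*(-33/10 + 103) = -404*997/10 = -201394/5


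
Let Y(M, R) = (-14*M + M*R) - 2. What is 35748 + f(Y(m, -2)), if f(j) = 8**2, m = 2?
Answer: 35812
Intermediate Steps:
Y(M, R) = -2 - 14*M + M*R
f(j) = 64
35748 + f(Y(m, -2)) = 35748 + 64 = 35812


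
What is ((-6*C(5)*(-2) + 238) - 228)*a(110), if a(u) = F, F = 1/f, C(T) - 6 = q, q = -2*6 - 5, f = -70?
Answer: 61/35 ≈ 1.7429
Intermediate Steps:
q = -17 (q = -12 - 5 = -17)
C(T) = -11 (C(T) = 6 - 17 = -11)
F = -1/70 (F = 1/(-70) = -1/70 ≈ -0.014286)
a(u) = -1/70
((-6*C(5)*(-2) + 238) - 228)*a(110) = ((-6*(-11)*(-2) + 238) - 228)*(-1/70) = ((66*(-2) + 238) - 228)*(-1/70) = ((-132 + 238) - 228)*(-1/70) = (106 - 228)*(-1/70) = -122*(-1/70) = 61/35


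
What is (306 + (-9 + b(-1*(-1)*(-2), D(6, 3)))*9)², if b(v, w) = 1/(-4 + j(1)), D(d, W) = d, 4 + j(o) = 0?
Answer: 3207681/64 ≈ 50120.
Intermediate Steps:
j(o) = -4 (j(o) = -4 + 0 = -4)
b(v, w) = -⅛ (b(v, w) = 1/(-4 - 4) = 1/(-8) = -⅛)
(306 + (-9 + b(-1*(-1)*(-2), D(6, 3)))*9)² = (306 + (-9 - ⅛)*9)² = (306 - 73/8*9)² = (306 - 657/8)² = (1791/8)² = 3207681/64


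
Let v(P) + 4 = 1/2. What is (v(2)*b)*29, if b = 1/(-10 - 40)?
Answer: 203/100 ≈ 2.0300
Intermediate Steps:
v(P) = -7/2 (v(P) = -4 + 1/2 = -7/2)
b = -1/50 (b = 1/(-50) = -1/50 ≈ -0.020000)
(v(2)*b)*29 = -7/2*(-1/50)*29 = (7/100)*29 = 203/100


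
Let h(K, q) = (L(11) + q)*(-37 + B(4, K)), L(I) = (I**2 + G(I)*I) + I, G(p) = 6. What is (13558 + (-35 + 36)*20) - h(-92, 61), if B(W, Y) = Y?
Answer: 46989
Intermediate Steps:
L(I) = I**2 + 7*I (L(I) = (I**2 + 6*I) + I = I**2 + 7*I)
h(K, q) = (-37 + K)*(198 + q) (h(K, q) = (11*(7 + 11) + q)*(-37 + K) = (11*18 + q)*(-37 + K) = (198 + q)*(-37 + K) = (-37 + K)*(198 + q))
(13558 + (-35 + 36)*20) - h(-92, 61) = (13558 + (-35 + 36)*20) - (-7326 - 37*61 + 198*(-92) - 92*61) = (13558 + 1*20) - (-7326 - 2257 - 18216 - 5612) = (13558 + 20) - 1*(-33411) = 13578 + 33411 = 46989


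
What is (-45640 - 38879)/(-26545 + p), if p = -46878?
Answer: 84519/73423 ≈ 1.1511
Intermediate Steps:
(-45640 - 38879)/(-26545 + p) = (-45640 - 38879)/(-26545 - 46878) = -84519/(-73423) = -84519*(-1/73423) = 84519/73423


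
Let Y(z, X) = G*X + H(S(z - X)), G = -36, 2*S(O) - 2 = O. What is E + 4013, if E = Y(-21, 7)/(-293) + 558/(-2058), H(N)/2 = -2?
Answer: 403363046/100499 ≈ 4013.6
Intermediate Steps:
S(O) = 1 + O/2
H(N) = -4 (H(N) = 2*(-2) = -4)
Y(z, X) = -4 - 36*X (Y(z, X) = -36*X - 4 = -4 - 36*X)
E = 60559/100499 (E = (-4 - 36*7)/(-293) + 558/(-2058) = (-4 - 252)*(-1/293) + 558*(-1/2058) = -256*(-1/293) - 93/343 = 256/293 - 93/343 = 60559/100499 ≈ 0.60258)
E + 4013 = 60559/100499 + 4013 = 403363046/100499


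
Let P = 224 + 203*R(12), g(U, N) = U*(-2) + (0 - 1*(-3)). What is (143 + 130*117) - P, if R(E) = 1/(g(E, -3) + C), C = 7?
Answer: 30287/2 ≈ 15144.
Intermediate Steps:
g(U, N) = 3 - 2*U (g(U, N) = -2*U + (0 + 3) = -2*U + 3 = 3 - 2*U)
R(E) = 1/(10 - 2*E) (R(E) = 1/((3 - 2*E) + 7) = 1/(10 - 2*E))
P = 419/2 (P = 224 + 203*(-1/(-10 + 2*12)) = 224 + 203*(-1/(-10 + 24)) = 224 + 203*(-1/14) = 224 - 29/2 = 419/2 ≈ 209.50)
(143 + 130*117) - P = (143 + 130*117) - 1*419/2 = (143 + 15210) - 419/2 = 15353 - 419/2 = 30287/2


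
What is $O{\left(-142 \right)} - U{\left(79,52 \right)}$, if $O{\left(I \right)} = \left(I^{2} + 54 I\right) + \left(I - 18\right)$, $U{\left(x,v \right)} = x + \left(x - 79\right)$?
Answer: $12257$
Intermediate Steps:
$U{\left(x,v \right)} = -79 + 2 x$ ($U{\left(x,v \right)} = x + \left(-79 + x\right) = -79 + 2 x$)
$O{\left(I \right)} = -18 + I^{2} + 55 I$ ($O{\left(I \right)} = \left(I^{2} + 54 I\right) + \left(-18 + I\right) = -18 + I^{2} + 55 I$)
$O{\left(-142 \right)} - U{\left(79,52 \right)} = \left(-18 + \left(-142\right)^{2} + 55 \left(-142\right)\right) - \left(-79 + 2 \cdot 79\right) = \left(-18 + 20164 - 7810\right) - \left(-79 + 158\right) = 12336 - 79 = 12257$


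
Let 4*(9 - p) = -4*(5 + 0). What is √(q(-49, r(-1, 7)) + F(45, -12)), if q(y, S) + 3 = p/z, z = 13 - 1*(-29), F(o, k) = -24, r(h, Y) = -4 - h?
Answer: 4*I*√15/3 ≈ 5.164*I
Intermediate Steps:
p = 14 (p = 9 - (-1)*(5 + 0) = 9 - (-1)*5 = 9 - ¼*(-20) = 9 + 5 = 14)
z = 42 (z = 13 + 29 = 42)
q(y, S) = -8/3 (q(y, S) = -3 + 14/42 = -3 + 14*(1/42) = -3 + ⅓ = -8/3)
√(q(-49, r(-1, 7)) + F(45, -12)) = √(-8/3 - 24) = √(-80/3) = 4*I*√15/3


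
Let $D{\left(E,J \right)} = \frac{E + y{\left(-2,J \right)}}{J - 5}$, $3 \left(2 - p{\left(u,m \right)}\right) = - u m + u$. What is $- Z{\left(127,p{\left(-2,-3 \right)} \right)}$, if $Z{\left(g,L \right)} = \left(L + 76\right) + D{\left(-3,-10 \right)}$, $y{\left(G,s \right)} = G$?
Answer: $-81$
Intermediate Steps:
$p{\left(u,m \right)} = 2 - \frac{u}{3} + \frac{m u}{3}$ ($p{\left(u,m \right)} = 2 - \frac{- u m + u}{3} = 2 - \frac{- m u + u}{3} = 2 - \frac{u - m u}{3} = 2 + \left(- \frac{u}{3} + \frac{m u}{3}\right) = 2 - \frac{u}{3} + \frac{m u}{3}$)
$D{\left(E,J \right)} = \frac{-2 + E}{-5 + J}$ ($D{\left(E,J \right)} = \frac{E - 2}{J - 5} = \frac{-2 + E}{-5 + J}$)
$Z{\left(g,L \right)} = \frac{229}{3} + L$ ($Z{\left(g,L \right)} = \left(L + 76\right) + \frac{-2 - 3}{-5 - 10} = \left(76 + L\right) + \frac{1}{-15} \left(-5\right) = \left(76 + L\right) - - \frac{1}{3} = \left(76 + L\right) + \frac{1}{3} = \frac{229}{3} + L$)
$- Z{\left(127,p{\left(-2,-3 \right)} \right)} = - (\frac{229}{3} + \left(2 - - \frac{2}{3} + \frac{1}{3} \left(-3\right) \left(-2\right)\right)) = - (\frac{229}{3} + \left(2 + \frac{2}{3} + 2\right)) = - (\frac{229}{3} + \frac{14}{3}) = \left(-1\right) 81 = -81$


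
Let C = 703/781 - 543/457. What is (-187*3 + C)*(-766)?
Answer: 153455268734/356917 ≈ 4.2995e+5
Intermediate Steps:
C = -102812/356917 (C = 703*(1/781) - 543*1/457 = 703/781 - 543/457 = -102812/356917 ≈ -0.28806)
(-187*3 + C)*(-766) = (-187*3 - 102812/356917)*(-766) = (-561 - 102812/356917)*(-766) = -200333249/356917*(-766) = 153455268734/356917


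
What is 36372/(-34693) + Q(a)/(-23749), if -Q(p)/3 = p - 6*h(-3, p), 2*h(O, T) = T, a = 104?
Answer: -885447060/823924057 ≈ -1.0747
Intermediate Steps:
h(O, T) = T/2
Q(p) = 6*p (Q(p) = -3*(p - 3*p) = -(-6)*p = 6*p)
36372/(-34693) + Q(a)/(-23749) = 36372/(-34693) + (6*104)/(-23749) = 36372*(-1/34693) + 624*(-1/23749) = -36372/34693 - 624/23749 = -885447060/823924057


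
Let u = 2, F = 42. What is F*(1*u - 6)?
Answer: -168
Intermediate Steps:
F*(1*u - 6) = 42*(1*2 - 6) = 42*(2 - 6) = 42*(-4) = -168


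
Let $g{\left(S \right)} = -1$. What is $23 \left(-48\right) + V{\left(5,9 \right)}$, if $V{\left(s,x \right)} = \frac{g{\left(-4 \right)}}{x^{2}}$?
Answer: $- \frac{89425}{81} \approx -1104.0$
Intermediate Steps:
$V{\left(s,x \right)} = - \frac{1}{x^{2}}$
$23 \left(-48\right) + V{\left(5,9 \right)} = 23 \left(-48\right) - \frac{1}{81} = -1104 - \frac{1}{81} = - \frac{89425}{81}$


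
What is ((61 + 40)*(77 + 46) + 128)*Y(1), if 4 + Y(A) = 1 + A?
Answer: -25102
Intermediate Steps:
Y(A) = -3 + A (Y(A) = -4 + (1 + A) = -3 + A)
((61 + 40)*(77 + 46) + 128)*Y(1) = ((61 + 40)*(77 + 46) + 128)*(-3 + 1) = (101*123 + 128)*(-2) = (12423 + 128)*(-2) = 12551*(-2) = -25102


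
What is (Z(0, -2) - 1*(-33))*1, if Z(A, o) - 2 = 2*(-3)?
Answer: 29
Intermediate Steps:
Z(A, o) = -4 (Z(A, o) = 2 + 2*(-3) = 2 - 6 = -4)
(Z(0, -2) - 1*(-33))*1 = (-4 - 1*(-33))*1 = (-4 + 33)*1 = 29*1 = 29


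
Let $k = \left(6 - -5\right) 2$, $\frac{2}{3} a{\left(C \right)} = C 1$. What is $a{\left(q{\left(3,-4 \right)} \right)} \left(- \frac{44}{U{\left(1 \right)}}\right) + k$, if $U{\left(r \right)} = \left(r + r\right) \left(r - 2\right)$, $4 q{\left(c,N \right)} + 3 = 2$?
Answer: $\frac{55}{4} \approx 13.75$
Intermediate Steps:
$q{\left(c,N \right)} = - \frac{1}{4}$ ($q{\left(c,N \right)} = - \frac{3}{4} + \frac{1}{4} \cdot 2 = - \frac{3}{4} + \frac{1}{2} = - \frac{1}{4}$)
$U{\left(r \right)} = 2 r \left(-2 + r\right)$
$a{\left(C \right)} = \frac{3 C}{2}$ ($a{\left(C \right)} = \frac{3 C 1}{2} = \frac{3 C}{2}$)
$k = 22$ ($k = \left(6 + 5\right) 2 = 11 \cdot 2 = 22$)
$a{\left(q{\left(3,-4 \right)} \right)} \left(- \frac{44}{U{\left(1 \right)}}\right) + k = \frac{3}{2} \left(- \frac{1}{4}\right) \left(- \frac{44}{2 \cdot 1 \left(-2 + 1\right)}\right) + 22 = - \frac{3 \left(- \frac{44}{2 \cdot 1 \left(-1\right)}\right)}{8} + 22 = - \frac{3 \left(- \frac{44}{-2}\right)}{8} + 22 = - \frac{3 \left(\left(-44\right) \left(- \frac{1}{2}\right)\right)}{8} + 22 = \left(- \frac{3}{8}\right) 22 + 22 = - \frac{33}{4} + 22 = \frac{55}{4}$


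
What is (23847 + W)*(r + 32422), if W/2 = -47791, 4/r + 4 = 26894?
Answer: -6254055173824/2689 ≈ -2.3258e+9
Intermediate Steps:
r = 2/13445 (r = 4/(-4 + 26894) = 4/26890 = 4*(1/26890) = 2/13445 ≈ 0.00014875)
W = -95582 (W = 2*(-47791) = -95582)
(23847 + W)*(r + 32422) = (23847 - 95582)*(2/13445 + 32422) = -71735*435913792/13445 = -6254055173824/2689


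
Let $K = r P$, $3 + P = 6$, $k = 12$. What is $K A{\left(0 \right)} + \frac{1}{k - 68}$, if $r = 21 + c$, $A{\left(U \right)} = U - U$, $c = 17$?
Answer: $- \frac{1}{56} \approx -0.017857$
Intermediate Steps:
$A{\left(U \right)} = 0$
$P = 3$ ($P = -3 + 6 = 3$)
$r = 38$ ($r = 21 + 17 = 38$)
$K = 114$ ($K = 38 \cdot 3 = 114$)
$K A{\left(0 \right)} + \frac{1}{k - 68} = 114 \cdot 0 + \frac{1}{12 - 68} = 0 + \frac{1}{-56} = 0 - \frac{1}{56} = - \frac{1}{56}$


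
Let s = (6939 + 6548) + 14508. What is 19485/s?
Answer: 3897/5599 ≈ 0.69602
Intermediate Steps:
s = 27995 (s = 13487 + 14508 = 27995)
19485/s = 19485/27995 = 19485*(1/27995) = 3897/5599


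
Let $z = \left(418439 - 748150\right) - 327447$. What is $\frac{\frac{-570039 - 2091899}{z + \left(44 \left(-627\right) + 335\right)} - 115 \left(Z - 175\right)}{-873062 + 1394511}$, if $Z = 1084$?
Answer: $- \frac{71542241947}{356885431539} \approx -0.20046$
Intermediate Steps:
$z = -657158$ ($z = -329711 - 327447 = -657158$)
$\frac{\frac{-570039 - 2091899}{z + \left(44 \left(-627\right) + 335\right)} - 115 \left(Z - 175\right)}{-873062 + 1394511} = \frac{\frac{-570039 - 2091899}{-657158 + \left(44 \left(-627\right) + 335\right)} - 115 \left(1084 - 175\right)}{-873062 + 1394511} = \frac{- \frac{2661938}{-657158 + \left(-27588 + 335\right)} - 104535}{521449} = \left(- \frac{2661938}{-657158 - 27253} - 104535\right) \frac{1}{521449} = \left(- \frac{2661938}{-684411} - 104535\right) \frac{1}{521449} = \left(\left(-2661938\right) \left(- \frac{1}{684411}\right) - 104535\right) \frac{1}{521449} = \left(\frac{2661938}{684411} - 104535\right) \frac{1}{521449} = \left(- \frac{71542241947}{684411}\right) \frac{1}{521449} = - \frac{71542241947}{356885431539}$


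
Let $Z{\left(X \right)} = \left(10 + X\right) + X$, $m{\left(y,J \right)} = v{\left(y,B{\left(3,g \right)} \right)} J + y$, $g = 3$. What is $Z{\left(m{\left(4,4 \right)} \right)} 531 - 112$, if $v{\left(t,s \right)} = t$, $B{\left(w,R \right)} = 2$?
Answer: $26438$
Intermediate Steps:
$m{\left(y,J \right)} = y + J y$ ($m{\left(y,J \right)} = y J + y = J y + y = y + J y$)
$Z{\left(X \right)} = 10 + 2 X$
$Z{\left(m{\left(4,4 \right)} \right)} 531 - 112 = \left(10 + 2 \cdot 4 \left(1 + 4\right)\right) 531 - 112 = \left(10 + 2 \cdot 4 \cdot 5\right) 531 - 112 = \left(10 + 2 \cdot 20\right) 531 - 112 = \left(10 + 40\right) 531 - 112 = 50 \cdot 531 - 112 = 26550 - 112 = 26438$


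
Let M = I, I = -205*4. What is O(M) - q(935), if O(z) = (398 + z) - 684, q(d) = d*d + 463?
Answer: -875794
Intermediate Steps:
q(d) = 463 + d² (q(d) = d² + 463 = 463 + d²)
I = -820
M = -820
O(z) = -286 + z
O(M) - q(935) = (-286 - 820) - (463 + 935²) = -1106 - (463 + 874225) = -1106 - 1*874688 = -1106 - 874688 = -875794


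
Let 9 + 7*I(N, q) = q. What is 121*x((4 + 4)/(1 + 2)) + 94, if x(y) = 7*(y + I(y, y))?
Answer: 4759/3 ≈ 1586.3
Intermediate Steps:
I(N, q) = -9/7 + q/7
x(y) = -9 + 8*y (x(y) = 7*(y + (-9/7 + y/7)) = 7*(-9/7 + 8*y/7) = -9 + 8*y)
121*x((4 + 4)/(1 + 2)) + 94 = 121*(-9 + 8*((4 + 4)/(1 + 2))) + 94 = 121*(-9 + 8*(8/3)) + 94 = 121*(-9 + 64/3) + 94 = 121*(37/3) + 94 = 4477/3 + 94 = 4759/3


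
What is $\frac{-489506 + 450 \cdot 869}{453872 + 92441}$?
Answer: $- \frac{3176}{17623} \approx -0.18022$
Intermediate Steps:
$\frac{-489506 + 450 \cdot 869}{453872 + 92441} = \frac{-489506 + 391050}{546313} = \left(-98456\right) \frac{1}{546313} = - \frac{3176}{17623}$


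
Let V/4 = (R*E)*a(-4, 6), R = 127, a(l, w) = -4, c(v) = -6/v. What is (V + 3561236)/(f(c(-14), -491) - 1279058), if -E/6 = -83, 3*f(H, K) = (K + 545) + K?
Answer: -7647900/3837611 ≈ -1.9929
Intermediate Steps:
f(H, K) = 545/3 + 2*K/3 (f(H, K) = ((K + 545) + K)/3 = ((545 + K) + K)/3 = (545 + 2*K)/3 = 545/3 + 2*K/3)
E = 498 (E = -6*(-83) = 498)
V = -1011936 (V = 4*((127*498)*(-4)) = 4*(63246*(-4)) = 4*(-252984) = -1011936)
(V + 3561236)/(f(c(-14), -491) - 1279058) = (-1011936 + 3561236)/((545/3 + (⅔)*(-491)) - 1279058) = 2549300/((545/3 - 982/3) - 1279058) = 2549300/(-437/3 - 1279058) = 2549300/(-3837611/3) = 2549300*(-3/3837611) = -7647900/3837611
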